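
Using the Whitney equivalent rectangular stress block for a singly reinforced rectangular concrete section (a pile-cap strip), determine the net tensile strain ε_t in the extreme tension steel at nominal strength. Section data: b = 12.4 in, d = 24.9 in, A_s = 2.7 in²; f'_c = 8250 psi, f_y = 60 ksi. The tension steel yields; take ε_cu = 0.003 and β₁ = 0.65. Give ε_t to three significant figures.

a = A_s f_y/(0.85 f'_c b) = 1.863 in.
β₁ = 0.65, so c = a/β₁ = 1.863/0.65 = 2.866 in.
From the linear strain diagram with ε_cu = 0.003: ε_t = 0.003 (d − c)/c = 0.003 × (24.9 − 2.866)/2.866 = 0.0231.
Since ε_t ≥ 0.005, the section is tension-controlled.

ε_t ≈ 0.0231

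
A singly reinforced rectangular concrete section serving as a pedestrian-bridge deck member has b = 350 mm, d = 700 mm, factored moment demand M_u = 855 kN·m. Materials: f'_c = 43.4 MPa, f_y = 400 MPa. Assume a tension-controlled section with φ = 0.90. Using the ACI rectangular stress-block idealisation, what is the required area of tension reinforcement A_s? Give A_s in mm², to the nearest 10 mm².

A_s ≈ 3690 mm²

M_n = M_u/φ = 855/0.90 = 950 kN·m.
With M_n = 0.85 f'_c a b (d − a/2), solve the quadratic for a:
a = d − √(d² − 2M_n/(0.85 f'_c b)) = 700 − √(700² − 2 × 950×10⁶/(0.85 × 43.4 × 350)) = 114.47 mm.
A_s = 0.85 f'_c a b / f_y = 0.85 × 43.4 × 114.47 × 350 / 400 = 3694.9 mm².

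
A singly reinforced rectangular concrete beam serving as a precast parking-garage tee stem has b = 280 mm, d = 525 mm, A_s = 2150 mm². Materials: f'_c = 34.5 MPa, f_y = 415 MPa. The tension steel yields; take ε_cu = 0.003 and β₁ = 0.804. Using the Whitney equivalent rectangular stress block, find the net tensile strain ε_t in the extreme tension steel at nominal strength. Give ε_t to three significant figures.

a = A_s f_y/(0.85 f'_c b) = 108.67 mm.
β₁ = 0.804, so c = a/β₁ = 108.67/0.804 = 135.16 mm.
From the linear strain diagram with ε_cu = 0.003: ε_t = 0.003 (d − c)/c = 0.003 × (525 − 135.16)/135.16 = 0.00865.
Since ε_t ≥ 0.005, the section is tension-controlled.

ε_t ≈ 0.00865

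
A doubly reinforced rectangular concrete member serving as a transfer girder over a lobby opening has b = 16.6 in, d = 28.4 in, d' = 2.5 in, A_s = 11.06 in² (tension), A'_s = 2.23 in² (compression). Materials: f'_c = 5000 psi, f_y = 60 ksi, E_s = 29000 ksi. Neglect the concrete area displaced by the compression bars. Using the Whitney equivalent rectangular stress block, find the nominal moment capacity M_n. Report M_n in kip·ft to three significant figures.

Assume both steels yield.
a = (A_s − A'_s) f_y/(0.85 f'_c b) = (11.06 − 2.23) × 60/(0.85 × 5 × 16.6) = 7.510 in.
c = a/β₁ = 7.510/0.8 = 9.388 in; ε'_s = 0.003(c − d')/c = 0.0022 ≥ ε_y = 0.0021, so the compression steel yields.
M_n = (A_s − A'_s) f_y (d − a/2) + A'_s f_y (d − d') = 529.8 × (28.4 − 3.755) + 133.8 × (28.4 − 2.5) = 13056.9 + 3465.4 = 16522.3 kip·in = 16522.3/12 = 1376.86 kip·ft.

M_n ≈ 1380 kip·ft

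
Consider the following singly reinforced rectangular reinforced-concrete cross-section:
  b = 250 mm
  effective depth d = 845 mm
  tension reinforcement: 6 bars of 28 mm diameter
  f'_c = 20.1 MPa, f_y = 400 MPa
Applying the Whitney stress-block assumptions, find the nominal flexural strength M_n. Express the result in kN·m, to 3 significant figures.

A_s = 6 × 616 = 3696 mm².
T = A_s f_y = 3696 × 400 = 1478400 N = 1478.4 kN.
From C = T: a = T/(0.85 f'_c b) = 1478400/(0.85 × 20.1 × 250) = 346.13 mm.
M_n = T(d − a/2) = 1478.4 kN × (845 − 173.065) mm = 993.39 kN·m.

M_n ≈ 993 kN·m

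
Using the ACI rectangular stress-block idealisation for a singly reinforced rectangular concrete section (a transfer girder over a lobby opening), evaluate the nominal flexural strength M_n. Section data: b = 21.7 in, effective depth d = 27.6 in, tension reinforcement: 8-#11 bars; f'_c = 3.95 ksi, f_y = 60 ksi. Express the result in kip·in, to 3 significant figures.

M_n ≈ 16800 kip·in

A_s = 8 × 1.56 = 12.48 in².
T = A_s f_y = 12.48 × 60 = 748.8 kips.
a = T/(0.85 f'_c b) = 748.8/(0.85 × 3.95 × 21.7) = 10.278 in.
M_n = T(d − a/2) = 748.8 × (27.6 − 5.139) = 16818.8 kip·in.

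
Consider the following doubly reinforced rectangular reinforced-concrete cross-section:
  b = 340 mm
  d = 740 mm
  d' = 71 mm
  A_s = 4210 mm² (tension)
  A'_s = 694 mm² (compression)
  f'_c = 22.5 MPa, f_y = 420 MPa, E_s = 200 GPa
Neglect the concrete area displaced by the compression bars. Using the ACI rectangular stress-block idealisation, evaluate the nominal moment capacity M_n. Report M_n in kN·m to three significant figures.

M_n ≈ 1120 kN·m

Assume both tension and compression steel yield.
Net tension couple steel: A_s − A'_s = 3516 mm².
a = (A_s − A'_s) f_y / (0.85 f'_c b) = 1476720/(0.85 × 22.5 × 340) = 227.10 mm.
c = a/β₁ = 227.10/0.85 = 267.18 mm; ε'_s = 0.003(c − d')/c = 0.0022 ≥ f_y/E_s = 0.0021, so compression steel does yield.
M_n = (A_s − A'_s) f_y (d − a/2) + A'_s f_y (d − d') = [1476720 × (740 − 113.55) + 291480 × (740 − 71)] × 10⁻⁶ = 925.09 + 195.00 = 1120.09 kN·m.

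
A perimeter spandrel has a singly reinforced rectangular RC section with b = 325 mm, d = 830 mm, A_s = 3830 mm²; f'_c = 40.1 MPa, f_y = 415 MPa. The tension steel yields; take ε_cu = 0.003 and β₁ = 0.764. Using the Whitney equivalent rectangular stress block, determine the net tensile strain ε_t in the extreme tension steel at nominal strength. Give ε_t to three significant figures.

a = A_s f_y/(0.85 f'_c b) = 143.48 mm.
β₁ = 0.764, so c = a/β₁ = 143.48/0.764 = 187.80 mm.
From the linear strain diagram with ε_cu = 0.003: ε_t = 0.003 (d − c)/c = 0.003 × (830 − 187.80)/187.80 = 0.0103.
Since ε_t ≥ 0.005, the section is tension-controlled.

ε_t ≈ 0.0103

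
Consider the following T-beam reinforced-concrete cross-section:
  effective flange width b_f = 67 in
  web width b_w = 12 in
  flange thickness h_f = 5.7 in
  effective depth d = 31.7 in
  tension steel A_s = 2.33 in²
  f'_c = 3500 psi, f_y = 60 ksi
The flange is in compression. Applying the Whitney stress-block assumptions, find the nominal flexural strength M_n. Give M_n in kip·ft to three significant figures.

Tension: T = A_s f_y = 2.33 × 60 = 139.8 kips.
Try a within the flange: a = T/(0.85 f'_c b_f) = 139.8/(0.85 × 3.5 × 67) = 0.701 in.
Since a = 0.701 ≤ h_f = 5.7 in, the stress block lies entirely in the flange; analyse as a rectangular beam of width b_f.
M_n = T(d − a/2) = 139.8 × (31.7 − 0.3505) = 4382.7 kip·in.
M_n = 4382.7/12 = 365.23 kip·ft.

M_n ≈ 365 kip·ft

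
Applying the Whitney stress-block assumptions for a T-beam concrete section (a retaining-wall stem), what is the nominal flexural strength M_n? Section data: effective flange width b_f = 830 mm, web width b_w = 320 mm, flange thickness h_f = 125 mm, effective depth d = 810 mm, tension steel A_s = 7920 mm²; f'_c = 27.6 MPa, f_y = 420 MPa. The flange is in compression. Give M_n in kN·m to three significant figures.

M_n ≈ 2380 kN·m

Tension: T = A_s f_y = 7920 × 420 = 3326400 N.
Try a within the flange: a = T/(0.85 f'_c b_f) = 3326400/(0.85 × 27.6 × 830) = 170.83 mm.
a = 170.83 > h_f = 125 mm: the block extends into the web. Split into flange-overhang and web parts.
C_f = 0.85 f'_c (b_f − b_w) h_f = 0.85 × 27.6 × (830 − 320) × 125 = 1495575 N.
Remaining web compression depth: a_w = (T − C_f)/(0.85 f'_c b_w) = (3326400 − 1495575)/(0.85 × 27.6 × 320) = 243.88 mm.
M_n = C_f(d − h_f/2) + (T − C_f)(d − a_w/2) = 1495575 × (810 − 62.5) + 1830825 × (810 − 121.94) = 1117.94 + 1259.72 = 2377.66 × 10⁶ N·mm.
M_n = 2377.66 kN·m.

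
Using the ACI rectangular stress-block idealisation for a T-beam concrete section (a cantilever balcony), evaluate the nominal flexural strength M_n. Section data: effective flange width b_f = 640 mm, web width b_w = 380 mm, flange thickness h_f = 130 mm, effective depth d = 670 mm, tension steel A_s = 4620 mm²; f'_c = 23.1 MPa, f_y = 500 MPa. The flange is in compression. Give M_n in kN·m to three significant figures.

M_n ≈ 1320 kN·m

Tension: T = A_s f_y = 4620 × 500 = 2310000 N.
Try a within the flange: a = T/(0.85 f'_c b_f) = 2310000/(0.85 × 23.1 × 640) = 183.82 mm.
a = 183.82 > h_f = 130 mm: the block extends into the web. Split into flange-overhang and web parts.
C_f = 0.85 f'_c (b_f − b_w) h_f = 0.85 × 23.1 × (640 − 380) × 130 = 663663 N.
Remaining web compression depth: a_w = (T − C_f)/(0.85 f'_c b_w) = (2310000 − 663663)/(0.85 × 23.1 × 380) = 220.65 mm.
M_n = C_f(d − h_f/2) + (T − C_f)(d − a_w/2) = 663663 × (670 − 65) + 1646337 × (670 − 110.325) = 401.52 + 921.41 = 1322.93 × 10⁶ N·mm.
M_n = 1322.93 kN·m.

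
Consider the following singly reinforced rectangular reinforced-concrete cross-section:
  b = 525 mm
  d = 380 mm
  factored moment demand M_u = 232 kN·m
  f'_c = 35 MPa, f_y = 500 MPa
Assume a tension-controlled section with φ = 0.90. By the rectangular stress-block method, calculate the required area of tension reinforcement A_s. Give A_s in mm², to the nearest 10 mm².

A_s ≈ 1440 mm²

M_n = M_u/φ = 232/0.90 = 257.778 kN·m.
With M_n = 0.85 f'_c a b (d − a/2), solve the quadratic for a:
a = d − √(d² − 2M_n/(0.85 f'_c b)) = 380 − √(380² − 2 × 257.778×10⁶/(0.85 × 35 × 525)) = 46.25 mm.
A_s = 0.85 f'_c a b / f_y = 0.85 × 35 × 46.25 × 525 / 500 = 1444.7 mm².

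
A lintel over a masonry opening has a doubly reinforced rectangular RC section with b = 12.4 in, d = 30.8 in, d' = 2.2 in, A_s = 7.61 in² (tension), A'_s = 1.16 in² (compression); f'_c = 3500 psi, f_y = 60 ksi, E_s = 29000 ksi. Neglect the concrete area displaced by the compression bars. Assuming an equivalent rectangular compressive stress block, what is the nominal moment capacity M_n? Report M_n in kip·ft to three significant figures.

Assume both steels yield.
a = (A_s − A'_s) f_y/(0.85 f'_c b) = (7.61 − 1.16) × 60/(0.85 × 3.5 × 12.4) = 10.491 in.
c = a/β₁ = 10.491/0.85 = 12.342 in; ε'_s = 0.003(c − d')/c = 0.0025 ≥ ε_y = 0.0021, so the compression steel yields.
M_n = (A_s − A'_s) f_y (d − a/2) + A'_s f_y (d − d') = 387 × (30.8 − 5.2455) + 69.6 × (30.8 − 2.2) = 9889.6 + 1990.6 = 11880.2 kip·in = 11880.2/12 = 990.02 kip·ft.

M_n ≈ 990 kip·ft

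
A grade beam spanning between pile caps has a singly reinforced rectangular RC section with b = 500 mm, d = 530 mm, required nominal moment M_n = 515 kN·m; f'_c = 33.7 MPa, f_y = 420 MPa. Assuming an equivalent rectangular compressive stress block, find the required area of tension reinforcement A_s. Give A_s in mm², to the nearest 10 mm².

A_s ≈ 2480 mm²

With M_n = 0.85 f'_c a b (d − a/2), solve the quadratic for a:
a = d − √(d² − 2M_n/(0.85 f'_c b)) = 530 − √(530² − 2 × 515×10⁶/(0.85 × 33.7 × 500)) = 72.85 mm.
A_s = 0.85 f'_c a b / f_y = 0.85 × 33.7 × 72.85 × 500 / 420 = 2484.3 mm².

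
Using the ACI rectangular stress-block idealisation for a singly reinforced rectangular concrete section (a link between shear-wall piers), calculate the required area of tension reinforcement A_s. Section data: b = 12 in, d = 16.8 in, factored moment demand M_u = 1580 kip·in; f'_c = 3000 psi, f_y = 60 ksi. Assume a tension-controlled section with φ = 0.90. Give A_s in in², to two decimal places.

M_n = M_u/φ = 1580/0.90 = 1755.56 kip·in.
From M_n = 0.85 f'_c a b (d − a/2):
a = d − √(d² − 2M_n/(0.85 f'_c b)) = 16.8 − √(16.8² − 2 × 1755.56/(0.85 × 3 × 12)) = 3.858 in.
A_s = 0.85 f'_c a b / f_y = 0.85 × 3 × 3.858 × 12 / 60 = 1.968 in².

A_s ≈ 1.97 in²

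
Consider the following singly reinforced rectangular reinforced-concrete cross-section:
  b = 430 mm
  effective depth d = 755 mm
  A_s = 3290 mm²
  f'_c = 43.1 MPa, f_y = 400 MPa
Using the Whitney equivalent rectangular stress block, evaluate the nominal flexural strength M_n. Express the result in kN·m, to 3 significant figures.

M_n ≈ 939 kN·m

T = A_s f_y = 3290 × 400 = 1316000 N = 1316 kN.
From C = T: a = T/(0.85 f'_c b) = 1316000/(0.85 × 43.1 × 430) = 83.54 mm.
M_n = T(d − a/2) = 1316 kN × (755 − 41.77) mm = 938.61 kN·m.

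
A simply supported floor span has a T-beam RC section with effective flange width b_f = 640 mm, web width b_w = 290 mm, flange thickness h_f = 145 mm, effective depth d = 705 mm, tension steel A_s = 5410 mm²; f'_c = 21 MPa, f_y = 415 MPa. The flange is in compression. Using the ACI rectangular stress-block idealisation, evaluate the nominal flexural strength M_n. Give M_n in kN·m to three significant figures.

Tension: T = A_s f_y = 5410 × 415 = 2245150 N.
Try a within the flange: a = T/(0.85 f'_c b_f) = 2245150/(0.85 × 21 × 640) = 196.53 mm.
a = 196.53 > h_f = 145 mm: the block extends into the web. Split into flange-overhang and web parts.
C_f = 0.85 f'_c (b_f − b_w) h_f = 0.85 × 21 × (640 − 290) × 145 = 905888 N.
Remaining web compression depth: a_w = (T − C_f)/(0.85 f'_c b_w) = (2245150 − 905888)/(0.85 × 21 × 290) = 258.72 mm.
M_n = C_f(d − h_f/2) + (T − C_f)(d − a_w/2) = 905888 × (705 − 72.5) + 1339262 × (705 − 129.36) = 572.97 + 770.93 = 1343.90 × 10⁶ N·mm.
M_n = 1343.90 kN·m.

M_n ≈ 1340 kN·m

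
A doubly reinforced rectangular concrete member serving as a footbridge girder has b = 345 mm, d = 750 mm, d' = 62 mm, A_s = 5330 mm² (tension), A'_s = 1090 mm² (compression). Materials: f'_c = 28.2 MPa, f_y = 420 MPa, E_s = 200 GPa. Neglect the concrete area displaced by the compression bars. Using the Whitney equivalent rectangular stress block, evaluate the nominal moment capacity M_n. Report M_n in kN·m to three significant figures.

M_n ≈ 1460 kN·m

Assume both tension and compression steel yield.
Net tension couple steel: A_s − A'_s = 4240 mm².
a = (A_s − A'_s) f_y / (0.85 f'_c b) = 1780800/(0.85 × 28.2 × 345) = 215.34 mm.
c = a/β₁ = 215.34/0.849 = 253.64 mm; ε'_s = 0.003(c − d')/c = 0.0023 ≥ f_y/E_s = 0.0021, so compression steel does yield.
M_n = (A_s − A'_s) f_y (d − a/2) + A'_s f_y (d − d') = [1780800 × (750 − 107.67) + 457800 × (750 − 62)] × 10⁻⁶ = 1143.86 + 314.97 = 1458.83 kN·m.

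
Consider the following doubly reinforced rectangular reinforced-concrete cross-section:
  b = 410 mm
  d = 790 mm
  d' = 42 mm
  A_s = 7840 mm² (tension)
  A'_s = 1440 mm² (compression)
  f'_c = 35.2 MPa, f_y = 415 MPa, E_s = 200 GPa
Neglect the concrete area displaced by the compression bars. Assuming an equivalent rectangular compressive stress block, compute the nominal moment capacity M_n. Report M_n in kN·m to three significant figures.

M_n ≈ 2260 kN·m

Assume both tension and compression steel yield.
Net tension couple steel: A_s − A'_s = 6400 mm².
a = (A_s − A'_s) f_y / (0.85 f'_c b) = 2656000/(0.85 × 35.2 × 410) = 216.51 mm.
c = a/β₁ = 216.51/0.799 = 270.98 mm; ε'_s = 0.003(c − d')/c = 0.0025 ≥ f_y/E_s = 0.0021, so compression steel does yield.
M_n = (A_s − A'_s) f_y (d − a/2) + A'_s f_y (d − d') = [2656000 × (790 − 108.255) + 597600 × (790 − 42)] × 10⁻⁶ = 1810.71 + 447.00 = 2257.71 kN·m.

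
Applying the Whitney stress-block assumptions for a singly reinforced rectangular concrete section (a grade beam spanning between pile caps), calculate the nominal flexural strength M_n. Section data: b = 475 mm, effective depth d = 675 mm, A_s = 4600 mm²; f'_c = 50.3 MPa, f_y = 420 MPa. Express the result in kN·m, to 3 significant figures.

T = A_s f_y = 4600 × 420 = 1932000 N = 1932 kN.
From C = T: a = T/(0.85 f'_c b) = 1932000/(0.85 × 50.3 × 475) = 95.13 mm.
M_n = T(d − a/2) = 1932 kN × (675 − 47.565) mm = 1212.20 kN·m.

M_n ≈ 1210 kN·m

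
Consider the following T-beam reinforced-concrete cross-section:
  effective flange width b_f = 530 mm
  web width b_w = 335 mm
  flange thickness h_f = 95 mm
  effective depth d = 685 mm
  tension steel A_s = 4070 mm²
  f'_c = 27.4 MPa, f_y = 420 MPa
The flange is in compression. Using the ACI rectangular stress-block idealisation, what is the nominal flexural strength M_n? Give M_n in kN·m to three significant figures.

M_n ≈ 1050 kN·m

Tension: T = A_s f_y = 4070 × 420 = 1709400 N.
Try a within the flange: a = T/(0.85 f'_c b_f) = 1709400/(0.85 × 27.4 × 530) = 138.48 mm.
a = 138.48 > h_f = 95 mm: the block extends into the web. Split into flange-overhang and web parts.
C_f = 0.85 f'_c (b_f − b_w) h_f = 0.85 × 27.4 × (530 − 335) × 95 = 431447 N.
Remaining web compression depth: a_w = (T − C_f)/(0.85 f'_c b_w) = (1709400 − 431447)/(0.85 × 27.4 × 335) = 163.79 mm.
M_n = C_f(d − h_f/2) + (T − C_f)(d − a_w/2) = 431447 × (685 − 47.5) + 1277953 × (685 − 81.895) = 275.05 + 770.74 = 1045.79 × 10⁶ N·mm.
M_n = 1045.79 kN·m.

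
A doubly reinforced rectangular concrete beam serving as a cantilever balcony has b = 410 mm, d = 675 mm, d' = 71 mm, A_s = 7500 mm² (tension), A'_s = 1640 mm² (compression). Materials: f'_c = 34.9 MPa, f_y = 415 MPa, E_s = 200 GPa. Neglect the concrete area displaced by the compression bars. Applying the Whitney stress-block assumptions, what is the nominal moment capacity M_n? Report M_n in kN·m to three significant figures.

M_n ≈ 1810 kN·m

Assume both tension and compression steel yield.
Net tension couple steel: A_s − A'_s = 5860 mm².
a = (A_s − A'_s) f_y / (0.85 f'_c b) = 2431900/(0.85 × 34.9 × 410) = 199.95 mm.
c = a/β₁ = 199.95/0.801 = 249.63 mm; ε'_s = 0.003(c − d')/c = 0.0021 ≥ f_y/E_s = 0.0021, so compression steel does yield.
M_n = (A_s − A'_s) f_y (d − a/2) + A'_s f_y (d − d') = [2431900 × (675 − 99.975) + 680600 × (675 − 71)] × 10⁻⁶ = 1398.40 + 411.08 = 1809.48 kN·m.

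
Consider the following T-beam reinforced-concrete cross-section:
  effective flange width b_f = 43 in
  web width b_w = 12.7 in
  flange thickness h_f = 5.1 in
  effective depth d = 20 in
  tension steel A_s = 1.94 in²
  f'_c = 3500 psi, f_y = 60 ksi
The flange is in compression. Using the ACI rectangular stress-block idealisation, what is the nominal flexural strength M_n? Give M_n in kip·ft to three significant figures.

Tension: T = A_s f_y = 1.94 × 60 = 116.4 kips.
Try a within the flange: a = T/(0.85 f'_c b_f) = 116.4/(0.85 × 3.5 × 43) = 0.910 in.
Since a = 0.910 ≤ h_f = 5.1 in, the stress block lies entirely in the flange; analyse as a rectangular beam of width b_f.
M_n = T(d − a/2) = 116.4 × (20 − 0.455) = 2275.0 kip·in.
M_n = 2275.0/12 = 189.58 kip·ft.

M_n ≈ 190 kip·ft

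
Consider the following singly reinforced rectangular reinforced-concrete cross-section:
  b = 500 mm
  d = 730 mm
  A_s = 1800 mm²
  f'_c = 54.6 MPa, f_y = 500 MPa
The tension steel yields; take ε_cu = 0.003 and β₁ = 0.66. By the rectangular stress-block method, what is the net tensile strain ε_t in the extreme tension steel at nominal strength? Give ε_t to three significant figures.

a = A_s f_y/(0.85 f'_c b) = 38.78 mm.
β₁ = 0.66, so c = a/β₁ = 38.78/0.66 = 58.76 mm.
From the linear strain diagram with ε_cu = 0.003: ε_t = 0.003 (d − c)/c = 0.003 × (730 − 58.76)/58.76 = 0.0343.
Since ε_t ≥ 0.005, the section is tension-controlled.

ε_t ≈ 0.0343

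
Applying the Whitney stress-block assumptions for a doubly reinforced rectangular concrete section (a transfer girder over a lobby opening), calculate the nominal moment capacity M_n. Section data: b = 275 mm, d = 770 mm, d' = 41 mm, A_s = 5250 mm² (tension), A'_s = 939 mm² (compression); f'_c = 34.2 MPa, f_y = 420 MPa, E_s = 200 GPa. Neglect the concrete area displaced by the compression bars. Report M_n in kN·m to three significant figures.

M_n ≈ 1480 kN·m

Assume both tension and compression steel yield.
Net tension couple steel: A_s − A'_s = 4311 mm².
a = (A_s − A'_s) f_y / (0.85 f'_c b) = 1810620/(0.85 × 34.2 × 275) = 226.49 mm.
c = a/β₁ = 226.49/0.806 = 281.00 mm; ε'_s = 0.003(c − d')/c = 0.0026 ≥ f_y/E_s = 0.0021, so compression steel does yield.
M_n = (A_s − A'_s) f_y (d − a/2) + A'_s f_y (d − d') = [1810620 × (770 − 113.245) + 394380 × (770 − 41)] × 10⁻⁶ = 1189.13 + 287.50 = 1476.63 kN·m.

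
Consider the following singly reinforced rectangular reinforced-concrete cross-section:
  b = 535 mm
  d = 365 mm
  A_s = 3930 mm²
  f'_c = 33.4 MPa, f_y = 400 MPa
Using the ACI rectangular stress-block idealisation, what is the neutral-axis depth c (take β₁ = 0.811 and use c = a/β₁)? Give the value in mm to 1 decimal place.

c ≈ 127.6 mm

T = A_s f_y = 3930 × 400 = 1572000 N = 1572 kN.
Setting C = 0.85 f'_c a b equal to T: a = 1572000/(0.85 × 33.4 × 535) = 103.498 mm.
With β₁ = 0.811, c = a/β₁ = 103.498/0.811 = 127.6 mm.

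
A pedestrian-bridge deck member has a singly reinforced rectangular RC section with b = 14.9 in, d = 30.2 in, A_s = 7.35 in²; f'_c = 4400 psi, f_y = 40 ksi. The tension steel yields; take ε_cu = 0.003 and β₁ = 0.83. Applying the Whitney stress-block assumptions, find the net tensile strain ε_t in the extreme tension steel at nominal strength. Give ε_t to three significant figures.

ε_t ≈ 0.0113

a = A_s f_y/(0.85 f'_c b) = 5.276 in.
β₁ = 0.83, so c = a/β₁ = 5.276/0.83 = 6.357 in.
From the linear strain diagram with ε_cu = 0.003: ε_t = 0.003 (d − c)/c = 0.003 × (30.2 − 6.357)/6.357 = 0.0113.
Since ε_t ≥ 0.005, the section is tension-controlled.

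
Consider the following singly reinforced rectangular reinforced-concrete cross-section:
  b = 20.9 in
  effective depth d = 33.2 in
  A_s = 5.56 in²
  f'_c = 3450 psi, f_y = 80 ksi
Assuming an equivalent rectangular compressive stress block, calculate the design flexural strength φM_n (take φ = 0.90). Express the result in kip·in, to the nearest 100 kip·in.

T = A_s f_y = 5.56 × 80 = 444.8 kips.
a = T/(0.85 f'_c b) = 444.8/(0.85 × 3.45 × 20.9) = 7.257 in.
M_n = T(d − a/2) = 444.8 × (33.2 − 3.6285) = 13153.4 kip·in.
φM_n = 0.90 × 13153.4 = 11838.1 kip·in.

φM_n ≈ 11800 kip·in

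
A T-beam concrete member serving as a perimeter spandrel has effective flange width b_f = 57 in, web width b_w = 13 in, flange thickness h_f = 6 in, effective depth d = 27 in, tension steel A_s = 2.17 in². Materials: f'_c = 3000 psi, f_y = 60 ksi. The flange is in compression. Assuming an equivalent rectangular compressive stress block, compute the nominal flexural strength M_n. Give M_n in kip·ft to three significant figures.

M_n ≈ 288 kip·ft

Tension: T = A_s f_y = 2.17 × 60 = 130.2 kips.
Try a within the flange: a = T/(0.85 f'_c b_f) = 130.2/(0.85 × 3 × 57) = 0.896 in.
Since a = 0.896 ≤ h_f = 6 in, the stress block lies entirely in the flange; analyse as a rectangular beam of width b_f.
M_n = T(d − a/2) = 130.2 × (27 − 0.448) = 3457.1 kip·in.
M_n = 3457.1/12 = 288.09 kip·ft.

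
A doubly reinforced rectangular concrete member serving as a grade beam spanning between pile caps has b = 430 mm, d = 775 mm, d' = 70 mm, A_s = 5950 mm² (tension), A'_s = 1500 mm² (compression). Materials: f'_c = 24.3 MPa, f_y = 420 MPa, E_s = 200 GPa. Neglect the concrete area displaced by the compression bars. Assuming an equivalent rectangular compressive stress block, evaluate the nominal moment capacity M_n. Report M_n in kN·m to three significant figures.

Assume both tension and compression steel yield.
Net tension couple steel: A_s − A'_s = 4450 mm².
a = (A_s − A'_s) f_y / (0.85 f'_c b) = 1869000/(0.85 × 24.3 × 430) = 210.43 mm.
c = a/β₁ = 210.43/0.85 = 247.56 mm; ε'_s = 0.003(c − d')/c = 0.0022 ≥ f_y/E_s = 0.0021, so compression steel does yield.
M_n = (A_s − A'_s) f_y (d − a/2) + A'_s f_y (d − d') = [1869000 × (775 − 105.215) + 630000 × (775 − 70)] × 10⁻⁶ = 1251.83 + 444.15 = 1695.98 kN·m.

M_n ≈ 1700 kN·m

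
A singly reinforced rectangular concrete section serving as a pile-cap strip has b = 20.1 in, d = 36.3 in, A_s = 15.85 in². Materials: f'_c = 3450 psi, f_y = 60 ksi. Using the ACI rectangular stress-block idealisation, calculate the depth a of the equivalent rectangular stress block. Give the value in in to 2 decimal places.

a ≈ 16.13 in

T = A_s f_y = 15.85 × 60 = 951 kips.
a = T/(0.85 f'_c b) = 951/(0.85 × 3.45 × 20.1) = 16.13 in.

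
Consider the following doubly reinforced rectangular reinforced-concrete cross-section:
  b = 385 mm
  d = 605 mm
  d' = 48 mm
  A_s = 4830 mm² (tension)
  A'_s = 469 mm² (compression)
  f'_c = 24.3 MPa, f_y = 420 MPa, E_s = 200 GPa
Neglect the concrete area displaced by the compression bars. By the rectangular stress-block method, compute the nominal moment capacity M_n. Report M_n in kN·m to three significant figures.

Assume both tension and compression steel yield.
Net tension couple steel: A_s − A'_s = 4361 mm².
a = (A_s − A'_s) f_y / (0.85 f'_c b) = 1831620/(0.85 × 24.3 × 385) = 230.33 mm.
c = a/β₁ = 230.33/0.85 = 270.98 mm; ε'_s = 0.003(c − d')/c = 0.0025 ≥ f_y/E_s = 0.0021, so compression steel does yield.
M_n = (A_s − A'_s) f_y (d − a/2) + A'_s f_y (d − d') = [1831620 × (605 − 115.165) + 196980 × (605 − 48)] × 10⁻⁶ = 897.19 + 109.72 = 1006.91 kN·m.

M_n ≈ 1010 kN·m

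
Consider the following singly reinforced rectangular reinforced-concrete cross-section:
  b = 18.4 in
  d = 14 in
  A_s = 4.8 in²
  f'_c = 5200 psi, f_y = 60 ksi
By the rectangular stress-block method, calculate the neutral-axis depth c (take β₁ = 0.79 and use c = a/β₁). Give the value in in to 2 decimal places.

c ≈ 4.48 in

T = A_s f_y = 4.8 × 60 = 288 kips.
a = T/(0.85 f'_c b) = 288/(0.85 × 5.2 × 18.4) = 3.5412 in.
With β₁ = 0.79, c = a/β₁ = 3.5412/0.79 = 4.48 in.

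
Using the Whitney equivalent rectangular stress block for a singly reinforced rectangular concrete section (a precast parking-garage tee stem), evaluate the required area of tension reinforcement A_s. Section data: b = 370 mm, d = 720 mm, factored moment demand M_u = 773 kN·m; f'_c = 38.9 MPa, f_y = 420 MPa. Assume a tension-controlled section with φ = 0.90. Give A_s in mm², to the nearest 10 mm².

A_s ≈ 3060 mm²

M_n = M_u/φ = 773/0.90 = 858.889 kN·m.
With M_n = 0.85 f'_c a b (d − a/2), solve the quadratic for a:
a = d − √(d² − 2M_n/(0.85 f'_c b)) = 720 − √(720² − 2 × 858.889×10⁶/(0.85 × 38.9 × 370)) = 105.19 mm.
A_s = 0.85 f'_c a b / f_y = 0.85 × 38.9 × 105.19 × 370 / 420 = 3064.0 mm².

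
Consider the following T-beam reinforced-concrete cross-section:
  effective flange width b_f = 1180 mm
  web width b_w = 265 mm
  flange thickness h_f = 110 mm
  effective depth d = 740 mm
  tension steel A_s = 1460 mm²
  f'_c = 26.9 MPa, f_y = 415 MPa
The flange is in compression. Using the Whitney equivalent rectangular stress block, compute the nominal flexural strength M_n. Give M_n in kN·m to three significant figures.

M_n ≈ 442 kN·m

Tension: T = A_s f_y = 1460 × 415 = 605900 N.
Try a within the flange: a = T/(0.85 f'_c b_f) = 605900/(0.85 × 26.9 × 1180) = 22.46 mm.
Since a = 22.46 ≤ h_f = 110 mm, the stress block lies entirely in the flange; analyse as a rectangular beam of width b_f.
M_n = T(d − a/2) = 605900 × (740 − 11.23) = 441.56 × 10⁶ N·mm.
M_n = 441.56 kN·m.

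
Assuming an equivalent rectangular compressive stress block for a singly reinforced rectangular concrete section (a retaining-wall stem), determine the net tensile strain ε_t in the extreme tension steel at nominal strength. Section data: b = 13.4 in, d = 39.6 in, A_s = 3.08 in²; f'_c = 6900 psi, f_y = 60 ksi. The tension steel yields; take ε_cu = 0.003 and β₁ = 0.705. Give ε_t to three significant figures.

a = A_s f_y/(0.85 f'_c b) = 2.351 in.
β₁ = 0.705, so c = a/β₁ = 2.351/0.705 = 3.335 in.
From the linear strain diagram with ε_cu = 0.003: ε_t = 0.003 (d − c)/c = 0.003 × (39.6 − 3.335)/3.335 = 0.0326.
Since ε_t ≥ 0.005, the section is tension-controlled.

ε_t ≈ 0.0326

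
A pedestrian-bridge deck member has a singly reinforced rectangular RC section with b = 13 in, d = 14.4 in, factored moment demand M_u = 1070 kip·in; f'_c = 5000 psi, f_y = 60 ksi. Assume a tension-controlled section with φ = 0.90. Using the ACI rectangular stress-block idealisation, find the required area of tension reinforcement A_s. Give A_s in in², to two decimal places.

A_s ≈ 1.46 in²

M_n = M_u/φ = 1070/0.90 = 1188.89 kip·in.
From M_n = 0.85 f'_c a b (d − a/2):
a = d − √(d² − 2M_n/(0.85 f'_c b)) = 14.4 − √(14.4² − 2 × 1188.89/(0.85 × 5 × 13)) = 1.581 in.
A_s = 0.85 f'_c a b / f_y = 0.85 × 5 × 1.581 × 13 / 60 = 1.456 in².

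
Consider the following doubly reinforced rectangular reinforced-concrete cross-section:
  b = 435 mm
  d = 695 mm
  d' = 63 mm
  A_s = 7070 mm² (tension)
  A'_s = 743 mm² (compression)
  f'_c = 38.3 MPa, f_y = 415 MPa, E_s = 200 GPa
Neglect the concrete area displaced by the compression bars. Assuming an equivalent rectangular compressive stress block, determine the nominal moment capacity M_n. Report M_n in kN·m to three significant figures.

Assume both tension and compression steel yield.
Net tension couple steel: A_s − A'_s = 6327 mm².
a = (A_s − A'_s) f_y / (0.85 f'_c b) = 2625705/(0.85 × 38.3 × 435) = 185.41 mm.
c = a/β₁ = 185.41/0.776 = 238.93 mm; ε'_s = 0.003(c − d')/c = 0.0022 ≥ f_y/E_s = 0.0021, so compression steel does yield.
M_n = (A_s − A'_s) f_y (d − a/2) + A'_s f_y (d − d') = [2625705 × (695 − 92.705) + 308345 × (695 − 63)] × 10⁻⁶ = 1581.45 + 194.87 = 1776.32 kN·m.

M_n ≈ 1780 kN·m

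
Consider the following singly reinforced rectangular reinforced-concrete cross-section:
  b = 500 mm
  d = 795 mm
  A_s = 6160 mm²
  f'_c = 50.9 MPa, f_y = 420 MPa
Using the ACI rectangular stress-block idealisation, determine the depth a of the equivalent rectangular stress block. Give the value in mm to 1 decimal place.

a ≈ 119.6 mm

T = A_s f_y = 6160 × 420 = 2587200 N = 2587.2 kN.
Setting C = 0.85 f'_c a b equal to T: a = 2587200/(0.85 × 50.9 × 500) = 119.6 mm.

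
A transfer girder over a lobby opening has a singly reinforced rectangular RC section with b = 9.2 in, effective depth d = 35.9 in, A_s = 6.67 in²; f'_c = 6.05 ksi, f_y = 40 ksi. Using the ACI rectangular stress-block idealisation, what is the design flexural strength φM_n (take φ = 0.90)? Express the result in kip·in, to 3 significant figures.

φM_n ≈ 7940 kip·in

T = A_s f_y = 6.67 × 40 = 266.8 kips.
a = T/(0.85 f'_c b) = 266.8/(0.85 × 6.05 × 9.2) = 5.639 in.
M_n = T(d − a/2) = 266.8 × (35.9 − 2.8195) = 8825.9 kip·in.
φM_n = 0.90 × 8825.9 = 7943.3 kip·in.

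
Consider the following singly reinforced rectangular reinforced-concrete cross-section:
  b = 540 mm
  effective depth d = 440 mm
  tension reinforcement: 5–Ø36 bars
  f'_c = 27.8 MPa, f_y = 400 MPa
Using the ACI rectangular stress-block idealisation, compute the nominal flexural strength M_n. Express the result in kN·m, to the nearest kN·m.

M_n ≈ 733 kN·m

A_s = 5 × 1018 = 5090 mm².
T = A_s f_y = 5090 × 400 = 2036000 N = 2036 kN.
From C = T: a = T/(0.85 f'_c b) = 2036000/(0.85 × 27.8 × 540) = 159.56 mm.
M_n = T(d − a/2) = 2036 kN × (440 − 79.78) mm = 733.41 kN·m.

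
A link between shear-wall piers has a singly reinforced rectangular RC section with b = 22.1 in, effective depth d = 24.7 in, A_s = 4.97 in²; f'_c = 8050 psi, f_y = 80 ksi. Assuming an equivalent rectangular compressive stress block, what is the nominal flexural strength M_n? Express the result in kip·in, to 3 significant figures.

T = A_s f_y = 4.97 × 80 = 397.6 kips.
a = T/(0.85 f'_c b) = 397.6/(0.85 × 8.05 × 22.1) = 2.629 in.
M_n = T(d − a/2) = 397.6 × (24.7 − 1.3145) = 9298.1 kip·in.

M_n ≈ 9300 kip·in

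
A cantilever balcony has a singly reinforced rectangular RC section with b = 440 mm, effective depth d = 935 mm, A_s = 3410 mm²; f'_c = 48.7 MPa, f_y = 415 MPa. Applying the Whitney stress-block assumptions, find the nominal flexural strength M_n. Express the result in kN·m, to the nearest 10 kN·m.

M_n ≈ 1270 kN·m

T = A_s f_y = 3410 × 415 = 1415150 N = 1415.15 kN.
From C = T: a = T/(0.85 f'_c b) = 1415150/(0.85 × 48.7 × 440) = 77.70 mm.
M_n = T(d − a/2) = 1415.15 kN × (935 − 38.85) mm = 1268.19 kN·m.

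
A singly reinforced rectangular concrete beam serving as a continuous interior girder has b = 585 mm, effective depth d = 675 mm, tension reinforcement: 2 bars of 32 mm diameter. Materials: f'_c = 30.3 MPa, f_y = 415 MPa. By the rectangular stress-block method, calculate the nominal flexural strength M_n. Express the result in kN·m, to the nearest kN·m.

M_n ≈ 436 kN·m

A_s = 2 × 804 = 1608 mm².
T = A_s f_y = 1608 × 415 = 667320 N = 667.32 kN.
From C = T: a = T/(0.85 f'_c b) = 667320/(0.85 × 30.3 × 585) = 44.29 mm.
M_n = T(d − a/2) = 667.32 kN × (675 − 22.145) mm = 435.66 kN·m.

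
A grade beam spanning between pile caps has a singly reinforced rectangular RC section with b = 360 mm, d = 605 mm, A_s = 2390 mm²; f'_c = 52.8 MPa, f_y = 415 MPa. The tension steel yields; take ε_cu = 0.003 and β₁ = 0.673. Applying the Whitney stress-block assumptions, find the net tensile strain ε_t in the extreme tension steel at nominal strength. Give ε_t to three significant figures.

ε_t ≈ 0.0169

a = A_s f_y/(0.85 f'_c b) = 61.39 mm.
β₁ = 0.673, so c = a/β₁ = 61.39/0.673 = 91.22 mm.
From the linear strain diagram with ε_cu = 0.003: ε_t = 0.003 (d − c)/c = 0.003 × (605 − 91.22)/91.22 = 0.0169.
Since ε_t ≥ 0.005, the section is tension-controlled.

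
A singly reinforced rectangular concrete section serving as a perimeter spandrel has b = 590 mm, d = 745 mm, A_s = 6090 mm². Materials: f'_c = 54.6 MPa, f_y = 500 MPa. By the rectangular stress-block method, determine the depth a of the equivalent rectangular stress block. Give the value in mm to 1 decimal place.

a ≈ 111.2 mm

T = A_s f_y = 6090 × 500 = 3045000 N = 3045 kN.
Setting C = 0.85 f'_c a b equal to T: a = 3045000/(0.85 × 54.6 × 590) = 111.2 mm.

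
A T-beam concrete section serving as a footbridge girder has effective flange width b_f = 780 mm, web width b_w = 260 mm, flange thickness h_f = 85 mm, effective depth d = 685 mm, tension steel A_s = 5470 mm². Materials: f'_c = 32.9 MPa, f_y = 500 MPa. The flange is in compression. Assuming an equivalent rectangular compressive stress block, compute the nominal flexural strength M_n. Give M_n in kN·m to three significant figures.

Tension: T = A_s f_y = 5470 × 500 = 2735000 N.
Try a within the flange: a = T/(0.85 f'_c b_f) = 2735000/(0.85 × 32.9 × 780) = 125.39 mm.
a = 125.39 > h_f = 85 mm: the block extends into the web. Split into flange-overhang and web parts.
C_f = 0.85 f'_c (b_f − b_w) h_f = 0.85 × 32.9 × (780 − 260) × 85 = 1236053 N.
Remaining web compression depth: a_w = (T − C_f)/(0.85 f'_c b_w) = (2735000 − 1236053)/(0.85 × 32.9 × 260) = 206.16 mm.
M_n = C_f(d − h_f/2) + (T − C_f)(d − a_w/2) = 1236053 × (685 − 42.5) + 1498947 × (685 − 103.08) = 794.16 + 872.27 = 1666.43 × 10⁶ N·mm.
M_n = 1666.43 kN·m.

M_n ≈ 1670 kN·m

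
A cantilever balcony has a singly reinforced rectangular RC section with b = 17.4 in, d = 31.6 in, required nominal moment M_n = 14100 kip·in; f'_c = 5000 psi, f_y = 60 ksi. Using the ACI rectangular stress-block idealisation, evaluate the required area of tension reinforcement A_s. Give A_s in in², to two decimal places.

From M_n = 0.85 f'_c a b (d − a/2):
a = d − √(d² − 2M_n/(0.85 f'_c b)) = 31.6 − √(31.6² − 2 × 14100/(0.85 × 5 × 17.4)) = 6.756 in.
A_s = 0.85 f'_c a b / f_y = 0.85 × 5 × 6.756 × 17.4 / 60 = 8.327 in².

A_s ≈ 8.33 in²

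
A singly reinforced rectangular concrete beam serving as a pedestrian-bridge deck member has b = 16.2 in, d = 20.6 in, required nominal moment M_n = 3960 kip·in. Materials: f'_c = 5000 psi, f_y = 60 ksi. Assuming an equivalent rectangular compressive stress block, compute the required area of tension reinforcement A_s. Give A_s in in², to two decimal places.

A_s ≈ 3.46 in²

From M_n = 0.85 f'_c a b (d − a/2):
a = d − √(d² − 2M_n/(0.85 f'_c b)) = 20.6 − √(20.6² − 2 × 3960/(0.85 × 5 × 16.2)) = 3.012 in.
A_s = 0.85 f'_c a b / f_y = 0.85 × 5 × 3.012 × 16.2 / 60 = 3.456 in².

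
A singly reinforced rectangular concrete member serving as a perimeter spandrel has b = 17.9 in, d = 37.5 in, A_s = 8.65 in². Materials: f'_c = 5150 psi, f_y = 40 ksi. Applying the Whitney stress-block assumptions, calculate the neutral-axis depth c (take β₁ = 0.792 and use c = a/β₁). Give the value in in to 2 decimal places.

c ≈ 5.58 in

T = A_s f_y = 8.65 × 40 = 346 kips.
a = T/(0.85 f'_c b) = 346/(0.85 × 5.15 × 17.9) = 4.4157 in.
With β₁ = 0.792, c = a/β₁ = 4.4157/0.792 = 5.58 in.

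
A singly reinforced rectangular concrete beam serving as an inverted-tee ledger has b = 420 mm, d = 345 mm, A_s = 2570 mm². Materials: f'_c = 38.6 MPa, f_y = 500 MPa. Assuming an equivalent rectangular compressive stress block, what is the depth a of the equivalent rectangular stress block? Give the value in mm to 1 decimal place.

a ≈ 93.2 mm

T = A_s f_y = 2570 × 500 = 1285000 N = 1285 kN.
Setting C = 0.85 f'_c a b equal to T: a = 1285000/(0.85 × 38.6 × 420) = 93.2 mm.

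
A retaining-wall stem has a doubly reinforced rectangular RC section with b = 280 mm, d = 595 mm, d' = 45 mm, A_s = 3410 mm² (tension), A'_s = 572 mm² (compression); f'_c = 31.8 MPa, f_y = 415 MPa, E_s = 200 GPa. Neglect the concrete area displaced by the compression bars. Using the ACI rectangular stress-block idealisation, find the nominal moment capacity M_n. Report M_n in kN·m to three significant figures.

M_n ≈ 740 kN·m

Assume both tension and compression steel yield.
Net tension couple steel: A_s − A'_s = 2838 mm².
a = (A_s − A'_s) f_y / (0.85 f'_c b) = 1177770/(0.85 × 31.8 × 280) = 155.62 mm.
c = a/β₁ = 155.62/0.823 = 189.09 mm; ε'_s = 0.003(c − d')/c = 0.0023 ≥ f_y/E_s = 0.0021, so compression steel does yield.
M_n = (A_s − A'_s) f_y (d − a/2) + A'_s f_y (d − d') = [1177770 × (595 − 77.81) + 237380 × (595 − 45)] × 10⁻⁶ = 609.13 + 130.56 = 739.69 kN·m.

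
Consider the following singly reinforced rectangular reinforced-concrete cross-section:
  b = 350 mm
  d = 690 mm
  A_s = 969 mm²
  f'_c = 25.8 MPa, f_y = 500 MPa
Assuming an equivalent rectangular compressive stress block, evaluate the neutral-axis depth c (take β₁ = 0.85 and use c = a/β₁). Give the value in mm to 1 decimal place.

T = A_s f_y = 969 × 500 = 484500 N = 484.5 kN.
Setting C = 0.85 f'_c a b equal to T: a = 484500/(0.85 × 25.8 × 350) = 63.123 mm.
With β₁ = 0.85, c = a/β₁ = 63.123/0.85 = 74.3 mm.

c ≈ 74.3 mm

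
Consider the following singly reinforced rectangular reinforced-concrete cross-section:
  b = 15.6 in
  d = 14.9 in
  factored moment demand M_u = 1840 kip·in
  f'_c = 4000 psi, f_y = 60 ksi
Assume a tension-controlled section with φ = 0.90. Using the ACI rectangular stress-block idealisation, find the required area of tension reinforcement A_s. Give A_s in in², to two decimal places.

M_n = M_u/φ = 1840/0.90 = 2044.44 kip·in.
From M_n = 0.85 f'_c a b (d − a/2):
a = d − √(d² − 2M_n/(0.85 f'_c b)) = 14.9 − √(14.9² − 2 × 2044.44/(0.85 × 4 × 15.6)) = 2.862 in.
A_s = 0.85 f'_c a b / f_y = 0.85 × 4 × 2.862 × 15.6 / 60 = 2.530 in².

A_s ≈ 2.53 in²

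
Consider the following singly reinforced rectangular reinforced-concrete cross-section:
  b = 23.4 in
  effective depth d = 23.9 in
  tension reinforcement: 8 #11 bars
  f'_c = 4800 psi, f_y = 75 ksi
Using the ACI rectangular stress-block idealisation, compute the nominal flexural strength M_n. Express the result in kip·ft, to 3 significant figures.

M_n ≈ 1480 kip·ft

A_s = 8 × 1.56 = 12.48 in².
T = A_s f_y = 12.48 × 75 = 936 kips.
a = T/(0.85 f'_c b) = 936/(0.85 × 4.8 × 23.4) = 9.804 in.
M_n = T(d − a/2) = 936 × (23.9 − 4.902) = 17782.1 kip·in = 17782.1/12 = 1481.84 kip·ft.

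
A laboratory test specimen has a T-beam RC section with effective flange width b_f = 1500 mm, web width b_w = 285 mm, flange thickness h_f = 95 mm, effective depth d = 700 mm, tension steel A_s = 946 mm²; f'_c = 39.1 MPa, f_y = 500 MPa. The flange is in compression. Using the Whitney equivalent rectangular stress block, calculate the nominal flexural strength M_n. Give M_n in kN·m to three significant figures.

Tension: T = A_s f_y = 946 × 500 = 473000 N.
Try a within the flange: a = T/(0.85 f'_c b_f) = 473000/(0.85 × 39.1 × 1500) = 9.49 mm.
Since a = 9.49 ≤ h_f = 95 mm, the stress block lies entirely in the flange; analyse as a rectangular beam of width b_f.
M_n = T(d − a/2) = 473000 × (700 − 4.745) = 328.86 × 10⁶ N·mm.
M_n = 328.86 kN·m.

M_n ≈ 329 kN·m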